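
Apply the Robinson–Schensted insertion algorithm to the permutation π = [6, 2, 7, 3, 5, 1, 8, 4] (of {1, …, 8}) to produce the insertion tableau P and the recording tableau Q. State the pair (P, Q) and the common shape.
P = [1, 3, 4, 8] / [2, 5] / [6, 7];  Q = [1, 3, 5, 7] / [2, 4] / [6, 8];  common shape = (4, 2, 2)

Row-insert the values π_1, π_2, … into P one at a time, bumping the leftmost entry strictly greater than the inserted value down to the next row. The recording tableau Q records, in position (i, j), the step at which that cell was added to P.
  Insert 6 (step 1): P = [6];  Q = [1]
  Insert 2 (step 2): P = [2] / [6];  Q = [1] / [2]
  Insert 7 (step 3): P = [2, 7] / [6];  Q = [1, 3] / [2]
  Insert 3 (step 4): P = [2, 3] / [6, 7];  Q = [1, 3] / [2, 4]
  Insert 5 (step 5): P = [2, 3, 5] / [6, 7];  Q = [1, 3, 5] / [2, 4]
  Insert 1 (step 6): P = [1, 3, 5] / [2, 7] / [6];  Q = [1, 3, 5] / [2, 4] / [6]
  Insert 8 (step 7): P = [1, 3, 5, 8] / [2, 7] / [6];  Q = [1, 3, 5, 7] / [2, 4] / [6]
  Insert 4 (step 8): P = [1, 3, 4, 8] / [2, 5] / [6, 7];  Q = [1, 3, 5, 7] / [2, 4] / [6, 8]
Final shape: (4, 2, 2).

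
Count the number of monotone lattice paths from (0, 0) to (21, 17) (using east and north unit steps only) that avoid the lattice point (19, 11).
Number of paths = 27251578980

Total paths from (0, 0) to (21, 17): C(38, 21) = 28781143380. Paths through (19, 11): (paths (0, 0) → (19, 11)) × (paths (19, 11) → (21, 17)) = C(30, 19) · C(8, 2) = 54627300 · 28 = 1529564400. Avoidance count = 28781143380 − 1529564400 = 27251578980.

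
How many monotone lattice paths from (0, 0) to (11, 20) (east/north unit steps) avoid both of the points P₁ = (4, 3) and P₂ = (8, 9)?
Number of paths = 66385235

Inclusion–exclusion. Total paths: C(31, 11) = 84672315. Through P₁: C(7, 4)·C(24, 7) = 12113640. Through P₂: C(17, 8)·C(14, 3) = 8848840. Since P₁ is strictly southwest of P₂, a monotone path through both must visit P₁ then P₂; paths through both = C(7, 4)·C(10, 4)·C(14, 3) = 2675400. Avoid both = 84672315 − 12113640 − 8848840 + 2675400 = 66385235.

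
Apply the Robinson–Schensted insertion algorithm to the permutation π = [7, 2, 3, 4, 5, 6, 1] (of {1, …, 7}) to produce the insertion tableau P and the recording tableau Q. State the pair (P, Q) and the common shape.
P = [1, 3, 4, 5, 6] / [2] / [7];  Q = [1, 3, 4, 5, 6] / [2] / [7];  common shape = (5, 1, 1)

Row-insert the values π_1, π_2, … into P one at a time, bumping the leftmost entry strictly greater than the inserted value down to the next row. The recording tableau Q records, in position (i, j), the step at which that cell was added to P.
  Insert 7 (step 1): P = [7];  Q = [1]
  Insert 2 (step 2): P = [2] / [7];  Q = [1] / [2]
  Insert 3 (step 3): P = [2, 3] / [7];  Q = [1, 3] / [2]
  Insert 4 (step 4): P = [2, 3, 4] / [7];  Q = [1, 3, 4] / [2]
  Insert 5 (step 5): P = [2, 3, 4, 5] / [7];  Q = [1, 3, 4, 5] / [2]
  Insert 6 (step 6): P = [2, 3, 4, 5, 6] / [7];  Q = [1, 3, 4, 5, 6] / [2]
  Insert 1 (step 7): P = [1, 3, 4, 5, 6] / [2] / [7];  Q = [1, 3, 4, 5, 6] / [2] / [7]
Final shape: (5, 1, 1).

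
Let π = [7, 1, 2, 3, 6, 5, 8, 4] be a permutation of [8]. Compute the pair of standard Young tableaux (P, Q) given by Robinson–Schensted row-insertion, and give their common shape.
P = [1, 2, 3, 4, 8] / [5] / [6] / [7];  Q = [1, 3, 4, 5, 7] / [2] / [6] / [8];  common shape = (5, 1, 1, 1)

Row-insert the values π_1, π_2, … into P one at a time, bumping the leftmost entry strictly greater than the inserted value down to the next row. The recording tableau Q records, in position (i, j), the step at which that cell was added to P.
  Insert 7 (step 1): P = [7];  Q = [1]
  Insert 1 (step 2): P = [1] / [7];  Q = [1] / [2]
  Insert 2 (step 3): P = [1, 2] / [7];  Q = [1, 3] / [2]
  Insert 3 (step 4): P = [1, 2, 3] / [7];  Q = [1, 3, 4] / [2]
  Insert 6 (step 5): P = [1, 2, 3, 6] / [7];  Q = [1, 3, 4, 5] / [2]
  Insert 5 (step 6): P = [1, 2, 3, 5] / [6] / [7];  Q = [1, 3, 4, 5] / [2] / [6]
  Insert 8 (step 7): P = [1, 2, 3, 5, 8] / [6] / [7];  Q = [1, 3, 4, 5, 7] / [2] / [6]
  Insert 4 (step 8): P = [1, 2, 3, 4, 8] / [5] / [6] / [7];  Q = [1, 3, 4, 5, 7] / [2] / [6] / [8]
Final shape: (5, 1, 1, 1).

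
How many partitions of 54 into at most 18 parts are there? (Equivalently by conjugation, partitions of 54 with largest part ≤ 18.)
p(54, parts ≤ 18) = 306421

Use the recurrence p(n, m) = p(n, m−1) + p(n−m, m): either the largest part is < m (count p(n, m−1)) or the largest part is exactly m (remove one copy of m, count p(n−m, m)). With p(0, ·) = 1 this gives p(54, parts ≤ 18) = 306421. (By conjugating Young diagrams, this also counts partitions of 54 into at most 18 parts.)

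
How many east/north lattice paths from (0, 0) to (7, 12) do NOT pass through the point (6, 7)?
Number of paths = 40092

Total paths from (0, 0) to (7, 12): C(19, 7) = 50388. Paths through (6, 7): (paths (0, 0) → (6, 7)) × (paths (6, 7) → (7, 12)) = C(13, 6) · C(6, 1) = 1716 · 6 = 10296. Avoidance count = 50388 − 10296 = 40092.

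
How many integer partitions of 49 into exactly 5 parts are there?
p(49, 5 parts) = 2418

Partitions of n into exactly k parts are in bijection with partitions of n − k into at most k parts (subtract 1 from each part). So p(49, exactly 5) = p(44, parts ≤ 5). Computing via the recurrence p(m, j) = p(m, j−1) + p(m−j, j) gives 2418.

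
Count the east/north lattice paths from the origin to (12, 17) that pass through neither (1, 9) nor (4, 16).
Number of paths = 51107310

Inclusion–exclusion. Total paths: C(29, 12) = 51895935. Through P₁: C(10, 1)·C(19, 11) = 755820. Through P₂: C(20, 4)·C(9, 8) = 43605. Since P₁ is strictly southwest of P₂, a monotone path through both must visit P₁ then P₂; paths through both = C(10, 1)·C(10, 3)·C(9, 8) = 10800. Avoid both = 51895935 − 755820 − 43605 + 10800 = 51107310.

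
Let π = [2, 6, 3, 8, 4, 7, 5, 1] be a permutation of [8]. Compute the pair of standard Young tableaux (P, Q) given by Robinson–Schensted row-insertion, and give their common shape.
P = [1, 3, 4, 5] / [2, 7] / [6] / [8];  Q = [1, 2, 4, 6] / [3, 5] / [7] / [8];  common shape = (4, 2, 1, 1)

Row-insert the values π_1, π_2, … into P one at a time, bumping the leftmost entry strictly greater than the inserted value down to the next row. The recording tableau Q records, in position (i, j), the step at which that cell was added to P.
  Insert 2 (step 1): P = [2];  Q = [1]
  Insert 6 (step 2): P = [2, 6];  Q = [1, 2]
  Insert 3 (step 3): P = [2, 3] / [6];  Q = [1, 2] / [3]
  Insert 8 (step 4): P = [2, 3, 8] / [6];  Q = [1, 2, 4] / [3]
  Insert 4 (step 5): P = [2, 3, 4] / [6, 8];  Q = [1, 2, 4] / [3, 5]
  Insert 7 (step 6): P = [2, 3, 4, 7] / [6, 8];  Q = [1, 2, 4, 6] / [3, 5]
  Insert 5 (step 7): P = [2, 3, 4, 5] / [6, 7] / [8];  Q = [1, 2, 4, 6] / [3, 5] / [7]
  Insert 1 (step 8): P = [1, 3, 4, 5] / [2, 7] / [6] / [8];  Q = [1, 2, 4, 6] / [3, 5] / [7] / [8]
Final shape: (4, 2, 1, 1).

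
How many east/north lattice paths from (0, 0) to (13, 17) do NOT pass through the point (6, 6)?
Number of paths = 90354474

Total paths from (0, 0) to (13, 17): C(30, 13) = 119759850. Paths through (6, 6): (paths (0, 0) → (6, 6)) × (paths (6, 6) → (13, 17)) = C(12, 6) · C(18, 7) = 924 · 31824 = 29405376. Avoidance count = 119759850 − 29405376 = 90354474.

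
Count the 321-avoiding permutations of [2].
C_2 = 2

These 321-avoiding permutations are counted by the Catalan number C_n = (1/(n + 1)) · C(2n, n). For n = 2: C_2 = (1/3) · C(4, 2) = 6/3 = 2.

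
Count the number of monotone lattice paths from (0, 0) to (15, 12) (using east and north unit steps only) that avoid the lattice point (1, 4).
Number of paths = 15785010

Total paths from (0, 0) to (15, 12): C(27, 15) = 17383860. Paths through (1, 4): (paths (0, 0) → (1, 4)) × (paths (1, 4) → (15, 12)) = C(5, 1) · C(22, 14) = 5 · 319770 = 1598850. Avoidance count = 17383860 − 1598850 = 15785010.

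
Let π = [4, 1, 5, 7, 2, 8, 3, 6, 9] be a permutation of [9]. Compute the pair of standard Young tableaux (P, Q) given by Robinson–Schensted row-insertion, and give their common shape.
P = [1, 2, 3, 6, 9] / [4, 5, 7, 8];  Q = [1, 3, 4, 6, 9] / [2, 5, 7, 8];  common shape = (5, 4)

Row-insert the values π_1, π_2, … into P one at a time, bumping the leftmost entry strictly greater than the inserted value down to the next row. The recording tableau Q records, in position (i, j), the step at which that cell was added to P.
  Insert 4 (step 1): P = [4];  Q = [1]
  Insert 1 (step 2): P = [1] / [4];  Q = [1] / [2]
  Insert 5 (step 3): P = [1, 5] / [4];  Q = [1, 3] / [2]
  Insert 7 (step 4): P = [1, 5, 7] / [4];  Q = [1, 3, 4] / [2]
  Insert 2 (step 5): P = [1, 2, 7] / [4, 5];  Q = [1, 3, 4] / [2, 5]
  Insert 8 (step 6): P = [1, 2, 7, 8] / [4, 5];  Q = [1, 3, 4, 6] / [2, 5]
  Insert 3 (step 7): P = [1, 2, 3, 8] / [4, 5, 7];  Q = [1, 3, 4, 6] / [2, 5, 7]
  Insert 6 (step 8): P = [1, 2, 3, 6] / [4, 5, 7, 8];  Q = [1, 3, 4, 6] / [2, 5, 7, 8]
  Insert 9 (step 9): P = [1, 2, 3, 6, 9] / [4, 5, 7, 8];  Q = [1, 3, 4, 6, 9] / [2, 5, 7, 8]
Final shape: (5, 4).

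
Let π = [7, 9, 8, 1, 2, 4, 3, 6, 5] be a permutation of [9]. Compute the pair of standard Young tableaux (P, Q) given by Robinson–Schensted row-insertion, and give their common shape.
P = [1, 2, 3, 5] / [4, 6] / [7, 8] / [9];  Q = [1, 2, 6, 8] / [3, 5] / [4, 9] / [7];  common shape = (4, 2, 2, 1)

Row-insert the values π_1, π_2, … into P one at a time, bumping the leftmost entry strictly greater than the inserted value down to the next row. The recording tableau Q records, in position (i, j), the step at which that cell was added to P.
  Insert 7 (step 1): P = [7];  Q = [1]
  Insert 9 (step 2): P = [7, 9];  Q = [1, 2]
  Insert 8 (step 3): P = [7, 8] / [9];  Q = [1, 2] / [3]
  Insert 1 (step 4): P = [1, 8] / [7] / [9];  Q = [1, 2] / [3] / [4]
  Insert 2 (step 5): P = [1, 2] / [7, 8] / [9];  Q = [1, 2] / [3, 5] / [4]
  Insert 4 (step 6): P = [1, 2, 4] / [7, 8] / [9];  Q = [1, 2, 6] / [3, 5] / [4]
  Insert 3 (step 7): P = [1, 2, 3] / [4, 8] / [7] / [9];  Q = [1, 2, 6] / [3, 5] / [4] / [7]
  Insert 6 (step 8): P = [1, 2, 3, 6] / [4, 8] / [7] / [9];  Q = [1, 2, 6, 8] / [3, 5] / [4] / [7]
  Insert 5 (step 9): P = [1, 2, 3, 5] / [4, 6] / [7, 8] / [9];  Q = [1, 2, 6, 8] / [3, 5] / [4, 9] / [7]
Final shape: (4, 2, 2, 1).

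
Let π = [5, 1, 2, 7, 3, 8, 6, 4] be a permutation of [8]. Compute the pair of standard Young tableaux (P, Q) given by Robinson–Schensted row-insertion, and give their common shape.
P = [1, 2, 3, 4] / [5, 6, 8] / [7];  Q = [1, 3, 4, 6] / [2, 5, 7] / [8];  common shape = (4, 3, 1)

Row-insert the values π_1, π_2, … into P one at a time, bumping the leftmost entry strictly greater than the inserted value down to the next row. The recording tableau Q records, in position (i, j), the step at which that cell was added to P.
  Insert 5 (step 1): P = [5];  Q = [1]
  Insert 1 (step 2): P = [1] / [5];  Q = [1] / [2]
  Insert 2 (step 3): P = [1, 2] / [5];  Q = [1, 3] / [2]
  Insert 7 (step 4): P = [1, 2, 7] / [5];  Q = [1, 3, 4] / [2]
  Insert 3 (step 5): P = [1, 2, 3] / [5, 7];  Q = [1, 3, 4] / [2, 5]
  Insert 8 (step 6): P = [1, 2, 3, 8] / [5, 7];  Q = [1, 3, 4, 6] / [2, 5]
  Insert 6 (step 7): P = [1, 2, 3, 6] / [5, 7, 8];  Q = [1, 3, 4, 6] / [2, 5, 7]
  Insert 4 (step 8): P = [1, 2, 3, 4] / [5, 6, 8] / [7];  Q = [1, 3, 4, 6] / [2, 5, 7] / [8]
Final shape: (4, 3, 1).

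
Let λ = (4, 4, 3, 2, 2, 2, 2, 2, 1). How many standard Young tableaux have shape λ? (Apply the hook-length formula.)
# SYT of shape (4, 4, 3, 2, 2, 2, 2, 2, 1) = 206926720

Hook-length formula: f^λ = n! / Π hook(c), product over all cells c of the Young diagram. For λ = (4, 4, 3, 2, 2, 2, 2, 2, 1), n = 22 boxes. Hook lengths by row (left-to-right, top-to-bottom): [12, 10, 4, 2]; [11, 9, 3, 1]; [9, 7, 1]; [7, 5]; [6, 4]; [5, 3]; [4, 2]; [3, 1]; [1]. Product of hooks = 5431878144000. So f^λ = 22! / 5431878144000 = 1124000727777607680000 / 5431878144000 = 206926720.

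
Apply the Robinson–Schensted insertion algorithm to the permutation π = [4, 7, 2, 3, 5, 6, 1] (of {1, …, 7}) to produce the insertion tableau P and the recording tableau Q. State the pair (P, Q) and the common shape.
P = [1, 3, 5, 6] / [2, 7] / [4];  Q = [1, 2, 5, 6] / [3, 4] / [7];  common shape = (4, 2, 1)

Row-insert the values π_1, π_2, … into P one at a time, bumping the leftmost entry strictly greater than the inserted value down to the next row. The recording tableau Q records, in position (i, j), the step at which that cell was added to P.
  Insert 4 (step 1): P = [4];  Q = [1]
  Insert 7 (step 2): P = [4, 7];  Q = [1, 2]
  Insert 2 (step 3): P = [2, 7] / [4];  Q = [1, 2] / [3]
  Insert 3 (step 4): P = [2, 3] / [4, 7];  Q = [1, 2] / [3, 4]
  Insert 5 (step 5): P = [2, 3, 5] / [4, 7];  Q = [1, 2, 5] / [3, 4]
  Insert 6 (step 6): P = [2, 3, 5, 6] / [4, 7];  Q = [1, 2, 5, 6] / [3, 4]
  Insert 1 (step 7): P = [1, 3, 5, 6] / [2, 7] / [4];  Q = [1, 2, 5, 6] / [3, 4] / [7]
Final shape: (4, 2, 1).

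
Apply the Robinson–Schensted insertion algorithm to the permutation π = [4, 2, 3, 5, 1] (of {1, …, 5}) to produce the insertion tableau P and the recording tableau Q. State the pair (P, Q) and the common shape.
P = [1, 3, 5] / [2] / [4];  Q = [1, 3, 4] / [2] / [5];  common shape = (3, 1, 1)

Row-insert the values π_1, π_2, … into P one at a time, bumping the leftmost entry strictly greater than the inserted value down to the next row. The recording tableau Q records, in position (i, j), the step at which that cell was added to P.
  Insert 4 (step 1): P = [4];  Q = [1]
  Insert 2 (step 2): P = [2] / [4];  Q = [1] / [2]
  Insert 3 (step 3): P = [2, 3] / [4];  Q = [1, 3] / [2]
  Insert 5 (step 4): P = [2, 3, 5] / [4];  Q = [1, 3, 4] / [2]
  Insert 1 (step 5): P = [1, 3, 5] / [2] / [4];  Q = [1, 3, 4] / [2] / [5]
Final shape: (3, 1, 1).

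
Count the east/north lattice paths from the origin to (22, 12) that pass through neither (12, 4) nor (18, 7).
Number of paths = 427409160

Inclusion–exclusion. Total paths: C(34, 22) = 548354040. Through P₁: C(16, 12)·C(18, 10) = 79639560. Through P₂: C(25, 18)·C(9, 4) = 60568200. Since P₁ is strictly southwest of P₂, a monotone path through both must visit P₁ then P₂; paths through both = C(16, 12)·C(9, 6)·C(9, 4) = 19262880. Avoid both = 548354040 − 79639560 − 60568200 + 19262880 = 427409160.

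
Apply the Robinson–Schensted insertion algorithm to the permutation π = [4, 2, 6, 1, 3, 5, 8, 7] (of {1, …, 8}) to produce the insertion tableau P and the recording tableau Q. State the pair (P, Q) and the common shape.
P = [1, 3, 5, 7] / [2, 6, 8] / [4];  Q = [1, 3, 6, 7] / [2, 5, 8] / [4];  common shape = (4, 3, 1)

Row-insert the values π_1, π_2, … into P one at a time, bumping the leftmost entry strictly greater than the inserted value down to the next row. The recording tableau Q records, in position (i, j), the step at which that cell was added to P.
  Insert 4 (step 1): P = [4];  Q = [1]
  Insert 2 (step 2): P = [2] / [4];  Q = [1] / [2]
  Insert 6 (step 3): P = [2, 6] / [4];  Q = [1, 3] / [2]
  Insert 1 (step 4): P = [1, 6] / [2] / [4];  Q = [1, 3] / [2] / [4]
  Insert 3 (step 5): P = [1, 3] / [2, 6] / [4];  Q = [1, 3] / [2, 5] / [4]
  Insert 5 (step 6): P = [1, 3, 5] / [2, 6] / [4];  Q = [1, 3, 6] / [2, 5] / [4]
  Insert 8 (step 7): P = [1, 3, 5, 8] / [2, 6] / [4];  Q = [1, 3, 6, 7] / [2, 5] / [4]
  Insert 7 (step 8): P = [1, 3, 5, 7] / [2, 6, 8] / [4];  Q = [1, 3, 6, 7] / [2, 5, 8] / [4]
Final shape: (4, 3, 1).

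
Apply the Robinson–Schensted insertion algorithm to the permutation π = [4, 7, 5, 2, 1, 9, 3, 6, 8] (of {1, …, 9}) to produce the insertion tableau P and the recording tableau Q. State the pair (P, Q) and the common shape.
P = [1, 3, 6, 8] / [2, 5, 9] / [4] / [7];  Q = [1, 2, 6, 9] / [3, 7, 8] / [4] / [5];  common shape = (4, 3, 1, 1)

Row-insert the values π_1, π_2, … into P one at a time, bumping the leftmost entry strictly greater than the inserted value down to the next row. The recording tableau Q records, in position (i, j), the step at which that cell was added to P.
  Insert 4 (step 1): P = [4];  Q = [1]
  Insert 7 (step 2): P = [4, 7];  Q = [1, 2]
  Insert 5 (step 3): P = [4, 5] / [7];  Q = [1, 2] / [3]
  Insert 2 (step 4): P = [2, 5] / [4] / [7];  Q = [1, 2] / [3] / [4]
  Insert 1 (step 5): P = [1, 5] / [2] / [4] / [7];  Q = [1, 2] / [3] / [4] / [5]
  Insert 9 (step 6): P = [1, 5, 9] / [2] / [4] / [7];  Q = [1, 2, 6] / [3] / [4] / [5]
  Insert 3 (step 7): P = [1, 3, 9] / [2, 5] / [4] / [7];  Q = [1, 2, 6] / [3, 7] / [4] / [5]
  Insert 6 (step 8): P = [1, 3, 6] / [2, 5, 9] / [4] / [7];  Q = [1, 2, 6] / [3, 7, 8] / [4] / [5]
  Insert 8 (step 9): P = [1, 3, 6, 8] / [2, 5, 9] / [4] / [7];  Q = [1, 2, 6, 9] / [3, 7, 8] / [4] / [5]
Final shape: (4, 3, 1, 1).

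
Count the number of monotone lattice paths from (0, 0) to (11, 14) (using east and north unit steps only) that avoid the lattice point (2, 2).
Number of paths = 2693820

Total paths from (0, 0) to (11, 14): C(25, 11) = 4457400. Paths through (2, 2): (paths (0, 0) → (2, 2)) × (paths (2, 2) → (11, 14)) = C(4, 2) · C(21, 9) = 6 · 293930 = 1763580. Avoidance count = 4457400 − 1763580 = 2693820.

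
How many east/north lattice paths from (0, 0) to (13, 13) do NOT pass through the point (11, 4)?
Number of paths = 10325525

Total paths from (0, 0) to (13, 13): C(26, 13) = 10400600. Paths through (11, 4): (paths (0, 0) → (11, 4)) × (paths (11, 4) → (13, 13)) = C(15, 11) · C(11, 2) = 1365 · 55 = 75075. Avoidance count = 10400600 − 75075 = 10325525.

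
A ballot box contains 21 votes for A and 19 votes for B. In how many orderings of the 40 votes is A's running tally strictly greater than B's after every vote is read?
Strict-lead orderings = 6564120420

Total orderings of the 40 votes with 21 for A: C(40, 21) = 131282408400. By the Bertrand ballot formula (Cycle Lemma / reflection principle), the number of orderings in which A is strictly ahead of B throughout is (p − q)/(p + q) · C(p + q, p) = (21 − 19)/(21 + 19) · 131282408400 = 6564120420.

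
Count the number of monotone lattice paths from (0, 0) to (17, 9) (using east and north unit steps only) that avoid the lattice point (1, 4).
Number of paths = 3022805

Total paths from (0, 0) to (17, 9): C(26, 17) = 3124550. Paths through (1, 4): (paths (0, 0) → (1, 4)) × (paths (1, 4) → (17, 9)) = C(5, 1) · C(21, 16) = 5 · 20349 = 101745. Avoidance count = 3124550 − 101745 = 3022805.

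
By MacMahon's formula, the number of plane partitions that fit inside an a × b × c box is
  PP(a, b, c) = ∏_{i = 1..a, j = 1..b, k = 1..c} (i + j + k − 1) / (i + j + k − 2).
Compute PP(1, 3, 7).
PP(1, 3, 7) = 120

Evaluate the triple product over i = 1..1, j = 1..3, k = 1..7. The factors are (2/1) · (3/2) · (4/3) · (5/4) · (6/5) · (7/6) · (8/7) · (3/2) · … (21 factors total). The numerators and denominators telescope so the product is an integer; carrying out the multiplication exactly gives PP(1, 3, 7) = 120.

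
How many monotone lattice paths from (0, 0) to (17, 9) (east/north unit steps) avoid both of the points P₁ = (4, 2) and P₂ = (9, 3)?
Number of paths = 1571360

Inclusion–exclusion. Total paths: C(26, 17) = 3124550. Through P₁: C(6, 4)·C(20, 13) = 1162800. Through P₂: C(12, 9)·C(14, 8) = 660660. Since P₁ is strictly southwest of P₂, a monotone path through both must visit P₁ then P₂; paths through both = C(6, 4)·C(6, 5)·C(14, 8) = 270270. Avoid both = 3124550 − 1162800 − 660660 + 270270 = 1571360.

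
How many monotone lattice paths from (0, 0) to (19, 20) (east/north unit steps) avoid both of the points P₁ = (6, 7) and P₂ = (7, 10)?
Number of paths = 42938441546

Inclusion–exclusion. Total paths: C(39, 19) = 68923264410. Through P₁: C(13, 6)·C(26, 13) = 17847429600. Through P₂: C(17, 7)·C(22, 12) = 12575971408. Since P₁ is strictly southwest of P₂, a monotone path through both must visit P₁ then P₂; paths through both = C(13, 6)·C(4, 1)·C(22, 12) = 4438578144. Avoid both = 68923264410 − 17847429600 − 12575971408 + 4438578144 = 42938441546.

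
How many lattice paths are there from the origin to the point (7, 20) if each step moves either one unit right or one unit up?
Number of paths = 888030

A monotone lattice path from (0, 0) to (7, 20) consists of 7 east steps and 20 north steps in some order, so it is determined by which 7 of the 27 steps are east. The count is C(27, 7) = 888030.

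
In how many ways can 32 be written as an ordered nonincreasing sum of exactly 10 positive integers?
p(32, 10 parts) = 807

Partitions of n into exactly k parts are in bijection with partitions of n − k into at most k parts (subtract 1 from each part). So p(32, exactly 10) = p(22, parts ≤ 10). Computing via the recurrence p(m, j) = p(m, j−1) + p(m−j, j) gives 807.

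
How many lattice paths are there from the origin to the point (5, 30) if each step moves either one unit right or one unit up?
Number of paths = 324632

A monotone lattice path from (0, 0) to (5, 30) consists of 5 east steps and 30 north steps in some order, so it is determined by which 5 of the 35 steps are east. The count is C(35, 5) = 324632.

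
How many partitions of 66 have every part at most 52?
p(66, parts ≤ 52) = 2323147

Use the recurrence p(n, m) = p(n, m−1) + p(n−m, m): either the largest part is < m (count p(n, m−1)) or the largest part is exactly m (remove one copy of m, count p(n−m, m)). With p(0, ·) = 1 this gives p(66, parts ≤ 52) = 2323147. (By conjugating Young diagrams, this also counts partitions of 66 into at most 52 parts.)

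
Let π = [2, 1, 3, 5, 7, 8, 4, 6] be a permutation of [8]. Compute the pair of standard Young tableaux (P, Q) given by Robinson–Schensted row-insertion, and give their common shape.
P = [1, 3, 4, 6, 8] / [2, 5, 7];  Q = [1, 3, 4, 5, 6] / [2, 7, 8];  common shape = (5, 3)

Row-insert the values π_1, π_2, … into P one at a time, bumping the leftmost entry strictly greater than the inserted value down to the next row. The recording tableau Q records, in position (i, j), the step at which that cell was added to P.
  Insert 2 (step 1): P = [2];  Q = [1]
  Insert 1 (step 2): P = [1] / [2];  Q = [1] / [2]
  Insert 3 (step 3): P = [1, 3] / [2];  Q = [1, 3] / [2]
  Insert 5 (step 4): P = [1, 3, 5] / [2];  Q = [1, 3, 4] / [2]
  Insert 7 (step 5): P = [1, 3, 5, 7] / [2];  Q = [1, 3, 4, 5] / [2]
  Insert 8 (step 6): P = [1, 3, 5, 7, 8] / [2];  Q = [1, 3, 4, 5, 6] / [2]
  Insert 4 (step 7): P = [1, 3, 4, 7, 8] / [2, 5];  Q = [1, 3, 4, 5, 6] / [2, 7]
  Insert 6 (step 8): P = [1, 3, 4, 6, 8] / [2, 5, 7];  Q = [1, 3, 4, 5, 6] / [2, 7, 8]
Final shape: (5, 3).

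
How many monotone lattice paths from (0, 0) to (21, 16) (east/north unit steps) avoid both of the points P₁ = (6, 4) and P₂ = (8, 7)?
Number of paths = 7068848370

Inclusion–exclusion. Total paths: C(37, 21) = 12875774670. Through P₁: C(10, 6)·C(27, 15) = 3650610600. Through P₂: C(15, 8)·C(22, 13) = 3200897700. Since P₁ is strictly southwest of P₂, a monotone path through both must visit P₁ then P₂; paths through both = C(10, 6)·C(5, 2)·C(22, 13) = 1044582000. Avoid both = 12875774670 − 3650610600 − 3200897700 + 1044582000 = 7068848370.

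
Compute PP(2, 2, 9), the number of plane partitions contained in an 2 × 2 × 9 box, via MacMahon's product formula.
PP(2, 2, 9) = 1210

Evaluate the triple product over i = 1..2, j = 1..2, k = 1..9. The factors are (2/1) · (3/2) · (4/3) · (5/4) · (6/5) · (7/6) · (8/7) · (9/8) · … (36 factors total). The numerators and denominators telescope so the product is an integer; carrying out the multiplication exactly gives PP(2, 2, 9) = 1210.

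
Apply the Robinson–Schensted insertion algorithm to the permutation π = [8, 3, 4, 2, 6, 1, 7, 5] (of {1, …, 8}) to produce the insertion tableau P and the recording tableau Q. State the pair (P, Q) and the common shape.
P = [1, 4, 5, 7] / [2, 6] / [3] / [8];  Q = [1, 3, 5, 7] / [2, 8] / [4] / [6];  common shape = (4, 2, 1, 1)

Row-insert the values π_1, π_2, … into P one at a time, bumping the leftmost entry strictly greater than the inserted value down to the next row. The recording tableau Q records, in position (i, j), the step at which that cell was added to P.
  Insert 8 (step 1): P = [8];  Q = [1]
  Insert 3 (step 2): P = [3] / [8];  Q = [1] / [2]
  Insert 4 (step 3): P = [3, 4] / [8];  Q = [1, 3] / [2]
  Insert 2 (step 4): P = [2, 4] / [3] / [8];  Q = [1, 3] / [2] / [4]
  Insert 6 (step 5): P = [2, 4, 6] / [3] / [8];  Q = [1, 3, 5] / [2] / [4]
  Insert 1 (step 6): P = [1, 4, 6] / [2] / [3] / [8];  Q = [1, 3, 5] / [2] / [4] / [6]
  Insert 7 (step 7): P = [1, 4, 6, 7] / [2] / [3] / [8];  Q = [1, 3, 5, 7] / [2] / [4] / [6]
  Insert 5 (step 8): P = [1, 4, 5, 7] / [2, 6] / [3] / [8];  Q = [1, 3, 5, 7] / [2, 8] / [4] / [6]
Final shape: (4, 2, 1, 1).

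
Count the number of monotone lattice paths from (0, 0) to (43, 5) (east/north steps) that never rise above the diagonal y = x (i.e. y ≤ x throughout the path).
Number of paths = 1517724

By the reflection principle (André's argument), the number of monotone paths to (43, 5) with n ≤ m that never go above y = x is C(48, 43) − C(48, 44) = 1712304 − 194580 = 1517724.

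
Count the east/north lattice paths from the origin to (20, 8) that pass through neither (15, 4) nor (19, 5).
Number of paths = 2527233

Inclusion–exclusion. Total paths: C(28, 20) = 3108105. Through P₁: C(19, 15)·C(9, 5) = 488376. Through P₂: C(24, 19)·C(4, 1) = 170016. Since P₁ is strictly southwest of P₂, a monotone path through both must visit P₁ then P₂; paths through both = C(19, 15)·C(5, 4)·C(4, 1) = 77520. Avoid both = 3108105 − 488376 − 170016 + 77520 = 2527233.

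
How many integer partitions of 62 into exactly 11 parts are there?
p(62, 11 parts) = 91058

Partitions of n into exactly k parts are in bijection with partitions of n − k into at most k parts (subtract 1 from each part). So p(62, exactly 11) = p(51, parts ≤ 11). Computing via the recurrence p(m, j) = p(m, j−1) + p(m−j, j) gives 91058.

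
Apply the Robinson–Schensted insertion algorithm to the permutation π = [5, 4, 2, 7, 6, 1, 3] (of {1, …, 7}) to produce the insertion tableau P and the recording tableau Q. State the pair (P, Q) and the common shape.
P = [1, 3] / [2, 6] / [4, 7] / [5];  Q = [1, 4] / [2, 5] / [3, 7] / [6];  common shape = (2, 2, 2, 1)

Row-insert the values π_1, π_2, … into P one at a time, bumping the leftmost entry strictly greater than the inserted value down to the next row. The recording tableau Q records, in position (i, j), the step at which that cell was added to P.
  Insert 5 (step 1): P = [5];  Q = [1]
  Insert 4 (step 2): P = [4] / [5];  Q = [1] / [2]
  Insert 2 (step 3): P = [2] / [4] / [5];  Q = [1] / [2] / [3]
  Insert 7 (step 4): P = [2, 7] / [4] / [5];  Q = [1, 4] / [2] / [3]
  Insert 6 (step 5): P = [2, 6] / [4, 7] / [5];  Q = [1, 4] / [2, 5] / [3]
  Insert 1 (step 6): P = [1, 6] / [2, 7] / [4] / [5];  Q = [1, 4] / [2, 5] / [3] / [6]
  Insert 3 (step 7): P = [1, 3] / [2, 6] / [4, 7] / [5];  Q = [1, 4] / [2, 5] / [3, 7] / [6]
Final shape: (2, 2, 2, 1).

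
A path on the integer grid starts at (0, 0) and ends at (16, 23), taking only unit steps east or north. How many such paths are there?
Number of paths = 37711260990

A monotone lattice path from (0, 0) to (16, 23) consists of 16 east steps and 23 north steps in some order, so it is determined by which 16 of the 39 steps are east. The count is C(39, 16) = 37711260990.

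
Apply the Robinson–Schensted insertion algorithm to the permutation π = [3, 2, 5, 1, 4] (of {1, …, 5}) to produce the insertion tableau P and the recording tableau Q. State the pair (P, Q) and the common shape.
P = [1, 4] / [2, 5] / [3];  Q = [1, 3] / [2, 5] / [4];  common shape = (2, 2, 1)

Row-insert the values π_1, π_2, … into P one at a time, bumping the leftmost entry strictly greater than the inserted value down to the next row. The recording tableau Q records, in position (i, j), the step at which that cell was added to P.
  Insert 3 (step 1): P = [3];  Q = [1]
  Insert 2 (step 2): P = [2] / [3];  Q = [1] / [2]
  Insert 5 (step 3): P = [2, 5] / [3];  Q = [1, 3] / [2]
  Insert 1 (step 4): P = [1, 5] / [2] / [3];  Q = [1, 3] / [2] / [4]
  Insert 4 (step 5): P = [1, 4] / [2, 5] / [3];  Q = [1, 3] / [2, 5] / [4]
Final shape: (2, 2, 1).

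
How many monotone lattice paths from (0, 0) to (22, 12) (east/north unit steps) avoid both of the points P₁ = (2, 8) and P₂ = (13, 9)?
Number of paths = 438562270

Inclusion–exclusion. Total paths: C(34, 22) = 548354040. Through P₁: C(10, 2)·C(24, 20) = 478170. Through P₂: C(22, 13)·C(12, 9) = 109432400. Since P₁ is strictly southwest of P₂, a monotone path through both must visit P₁ then P₂; paths through both = C(10, 2)·C(12, 11)·C(12, 9) = 118800. Avoid both = 548354040 − 478170 − 109432400 + 118800 = 438562270.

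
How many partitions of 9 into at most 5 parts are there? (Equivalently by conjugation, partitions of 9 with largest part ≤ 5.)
p(9, parts ≤ 5) = 23

Partitions of 9 with all parts ≤ 5: 5+4, 5+3+1, 5+2+2, 5+2+1+1, 5+1+1+1+1, 4+4+1, 4+3+2, 4+3+1+1, 4+2+2+1, 4+2+1+1+1, 4+1+1+1+1+1, 3+3+3, 3+3+2+1, 3+3+1+1+1, 3+2+2+2, 3+2+2+1+1, 3+2+1+1+1+1, 3+1+1+1+1+1+1, 2+2+2+2+1, 2+2+2+1+1+1, 2+2+1+1+1+1+1, 2+1+1+1+1+1+1+1, 1+1+1+1+1+1+1+1+1. Count = 23.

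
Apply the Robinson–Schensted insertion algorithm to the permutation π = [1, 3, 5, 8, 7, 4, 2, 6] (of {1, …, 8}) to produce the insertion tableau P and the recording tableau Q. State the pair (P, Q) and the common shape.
P = [1, 2, 4, 6] / [3, 7] / [5] / [8];  Q = [1, 2, 3, 4] / [5, 8] / [6] / [7];  common shape = (4, 2, 1, 1)

Row-insert the values π_1, π_2, … into P one at a time, bumping the leftmost entry strictly greater than the inserted value down to the next row. The recording tableau Q records, in position (i, j), the step at which that cell was added to P.
  Insert 1 (step 1): P = [1];  Q = [1]
  Insert 3 (step 2): P = [1, 3];  Q = [1, 2]
  Insert 5 (step 3): P = [1, 3, 5];  Q = [1, 2, 3]
  Insert 8 (step 4): P = [1, 3, 5, 8];  Q = [1, 2, 3, 4]
  Insert 7 (step 5): P = [1, 3, 5, 7] / [8];  Q = [1, 2, 3, 4] / [5]
  Insert 4 (step 6): P = [1, 3, 4, 7] / [5] / [8];  Q = [1, 2, 3, 4] / [5] / [6]
  Insert 2 (step 7): P = [1, 2, 4, 7] / [3] / [5] / [8];  Q = [1, 2, 3, 4] / [5] / [6] / [7]
  Insert 6 (step 8): P = [1, 2, 4, 6] / [3, 7] / [5] / [8];  Q = [1, 2, 3, 4] / [5, 8] / [6] / [7]
Final shape: (4, 2, 1, 1).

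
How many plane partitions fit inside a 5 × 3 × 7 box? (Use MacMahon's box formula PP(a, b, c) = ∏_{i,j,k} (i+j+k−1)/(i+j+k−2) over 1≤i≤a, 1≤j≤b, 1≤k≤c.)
PP(5, 3, 7) = 16195608

Evaluate the triple product over i = 1..5, j = 1..3, k = 1..7. The factors are (2/1) · (3/2) · (4/3) · (5/4) · (6/5) · (7/6) · (8/7) · (3/2) · … (105 factors total). The numerators and denominators telescope so the product is an integer; carrying out the multiplication exactly gives PP(5, 3, 7) = 16195608.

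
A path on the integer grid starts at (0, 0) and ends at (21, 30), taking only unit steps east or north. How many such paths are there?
Number of paths = 114456658306760

A monotone lattice path from (0, 0) to (21, 30) consists of 21 east steps and 30 north steps in some order, so it is determined by which 21 of the 51 steps are east. The count is C(51, 21) = 114456658306760.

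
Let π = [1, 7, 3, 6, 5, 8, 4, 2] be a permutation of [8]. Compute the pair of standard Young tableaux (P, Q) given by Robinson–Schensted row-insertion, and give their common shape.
P = [1, 2, 4, 8] / [3] / [5] / [6] / [7];  Q = [1, 2, 4, 6] / [3] / [5] / [7] / [8];  common shape = (4, 1, 1, 1, 1)

Row-insert the values π_1, π_2, … into P one at a time, bumping the leftmost entry strictly greater than the inserted value down to the next row. The recording tableau Q records, in position (i, j), the step at which that cell was added to P.
  Insert 1 (step 1): P = [1];  Q = [1]
  Insert 7 (step 2): P = [1, 7];  Q = [1, 2]
  Insert 3 (step 3): P = [1, 3] / [7];  Q = [1, 2] / [3]
  Insert 6 (step 4): P = [1, 3, 6] / [7];  Q = [1, 2, 4] / [3]
  Insert 5 (step 5): P = [1, 3, 5] / [6] / [7];  Q = [1, 2, 4] / [3] / [5]
  Insert 8 (step 6): P = [1, 3, 5, 8] / [6] / [7];  Q = [1, 2, 4, 6] / [3] / [5]
  Insert 4 (step 7): P = [1, 3, 4, 8] / [5] / [6] / [7];  Q = [1, 2, 4, 6] / [3] / [5] / [7]
  Insert 2 (step 8): P = [1, 2, 4, 8] / [3] / [5] / [6] / [7];  Q = [1, 2, 4, 6] / [3] / [5] / [7] / [8]
Final shape: (4, 1, 1, 1, 1).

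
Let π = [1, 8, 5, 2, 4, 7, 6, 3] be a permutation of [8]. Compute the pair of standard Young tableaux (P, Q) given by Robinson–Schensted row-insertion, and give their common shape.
P = [1, 2, 3, 6] / [4, 7] / [5] / [8];  Q = [1, 2, 5, 6] / [3, 7] / [4] / [8];  common shape = (4, 2, 1, 1)

Row-insert the values π_1, π_2, … into P one at a time, bumping the leftmost entry strictly greater than the inserted value down to the next row. The recording tableau Q records, in position (i, j), the step at which that cell was added to P.
  Insert 1 (step 1): P = [1];  Q = [1]
  Insert 8 (step 2): P = [1, 8];  Q = [1, 2]
  Insert 5 (step 3): P = [1, 5] / [8];  Q = [1, 2] / [3]
  Insert 2 (step 4): P = [1, 2] / [5] / [8];  Q = [1, 2] / [3] / [4]
  Insert 4 (step 5): P = [1, 2, 4] / [5] / [8];  Q = [1, 2, 5] / [3] / [4]
  Insert 7 (step 6): P = [1, 2, 4, 7] / [5] / [8];  Q = [1, 2, 5, 6] / [3] / [4]
  Insert 6 (step 7): P = [1, 2, 4, 6] / [5, 7] / [8];  Q = [1, 2, 5, 6] / [3, 7] / [4]
  Insert 3 (step 8): P = [1, 2, 3, 6] / [4, 7] / [5] / [8];  Q = [1, 2, 5, 6] / [3, 7] / [4] / [8]
Final shape: (4, 2, 1, 1).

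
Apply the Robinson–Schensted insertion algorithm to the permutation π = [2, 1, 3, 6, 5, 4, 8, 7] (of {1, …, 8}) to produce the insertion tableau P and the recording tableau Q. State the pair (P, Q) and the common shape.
P = [1, 3, 4, 7] / [2, 5, 8] / [6];  Q = [1, 3, 4, 7] / [2, 5, 8] / [6];  common shape = (4, 3, 1)

Row-insert the values π_1, π_2, … into P one at a time, bumping the leftmost entry strictly greater than the inserted value down to the next row. The recording tableau Q records, in position (i, j), the step at which that cell was added to P.
  Insert 2 (step 1): P = [2];  Q = [1]
  Insert 1 (step 2): P = [1] / [2];  Q = [1] / [2]
  Insert 3 (step 3): P = [1, 3] / [2];  Q = [1, 3] / [2]
  Insert 6 (step 4): P = [1, 3, 6] / [2];  Q = [1, 3, 4] / [2]
  Insert 5 (step 5): P = [1, 3, 5] / [2, 6];  Q = [1, 3, 4] / [2, 5]
  Insert 4 (step 6): P = [1, 3, 4] / [2, 5] / [6];  Q = [1, 3, 4] / [2, 5] / [6]
  Insert 8 (step 7): P = [1, 3, 4, 8] / [2, 5] / [6];  Q = [1, 3, 4, 7] / [2, 5] / [6]
  Insert 7 (step 8): P = [1, 3, 4, 7] / [2, 5, 8] / [6];  Q = [1, 3, 4, 7] / [2, 5, 8] / [6]
Final shape: (4, 3, 1).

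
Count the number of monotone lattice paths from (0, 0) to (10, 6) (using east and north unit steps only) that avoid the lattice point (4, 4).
Number of paths = 6048

Total paths from (0, 0) to (10, 6): C(16, 10) = 8008. Paths through (4, 4): (paths (0, 0) → (4, 4)) × (paths (4, 4) → (10, 6)) = C(8, 4) · C(8, 6) = 70 · 28 = 1960. Avoidance count = 8008 − 1960 = 6048.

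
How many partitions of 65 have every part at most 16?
p(65, parts ≤ 16) = 1170752

Use the recurrence p(n, m) = p(n, m−1) + p(n−m, m): either the largest part is < m (count p(n, m−1)) or the largest part is exactly m (remove one copy of m, count p(n−m, m)). With p(0, ·) = 1 this gives p(65, parts ≤ 16) = 1170752. (By conjugating Young diagrams, this also counts partitions of 65 into at most 16 parts.)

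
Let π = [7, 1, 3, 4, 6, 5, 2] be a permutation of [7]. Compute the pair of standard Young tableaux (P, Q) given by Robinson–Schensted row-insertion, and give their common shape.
P = [1, 2, 4, 5] / [3] / [6] / [7];  Q = [1, 3, 4, 5] / [2] / [6] / [7];  common shape = (4, 1, 1, 1)

Row-insert the values π_1, π_2, … into P one at a time, bumping the leftmost entry strictly greater than the inserted value down to the next row. The recording tableau Q records, in position (i, j), the step at which that cell was added to P.
  Insert 7 (step 1): P = [7];  Q = [1]
  Insert 1 (step 2): P = [1] / [7];  Q = [1] / [2]
  Insert 3 (step 3): P = [1, 3] / [7];  Q = [1, 3] / [2]
  Insert 4 (step 4): P = [1, 3, 4] / [7];  Q = [1, 3, 4] / [2]
  Insert 6 (step 5): P = [1, 3, 4, 6] / [7];  Q = [1, 3, 4, 5] / [2]
  Insert 5 (step 6): P = [1, 3, 4, 5] / [6] / [7];  Q = [1, 3, 4, 5] / [2] / [6]
  Insert 2 (step 7): P = [1, 2, 4, 5] / [3] / [6] / [7];  Q = [1, 3, 4, 5] / [2] / [6] / [7]
Final shape: (4, 1, 1, 1).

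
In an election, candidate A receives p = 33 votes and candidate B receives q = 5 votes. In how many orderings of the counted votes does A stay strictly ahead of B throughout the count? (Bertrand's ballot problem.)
Strict-lead orderings = 369852

Total orderings of the 38 votes with 33 for A: C(38, 33) = 501942. By the Bertrand ballot formula (Cycle Lemma / reflection principle), the number of orderings in which A is strictly ahead of B throughout is (p − q)/(p + q) · C(p + q, p) = (33 − 5)/(33 + 5) · 501942 = 369852.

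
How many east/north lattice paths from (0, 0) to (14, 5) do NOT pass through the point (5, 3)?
Number of paths = 8548

Total paths from (0, 0) to (14, 5): C(19, 14) = 11628. Paths through (5, 3): (paths (0, 0) → (5, 3)) × (paths (5, 3) → (14, 5)) = C(8, 5) · C(11, 9) = 56 · 55 = 3080. Avoidance count = 11628 − 3080 = 8548.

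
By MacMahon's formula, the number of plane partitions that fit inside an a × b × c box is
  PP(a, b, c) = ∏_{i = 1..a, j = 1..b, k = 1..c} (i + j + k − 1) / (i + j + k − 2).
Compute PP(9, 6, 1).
PP(9, 6, 1) = 5005

Evaluate the triple product over i = 1..9, j = 1..6, k = 1..1. The factors are (2/1) · (3/2) · (4/3) · (5/4) · (6/5) · (7/6) · (3/2) · (4/3) · … (54 factors total). The numerators and denominators telescope so the product is an integer; carrying out the multiplication exactly gives PP(9, 6, 1) = 5005.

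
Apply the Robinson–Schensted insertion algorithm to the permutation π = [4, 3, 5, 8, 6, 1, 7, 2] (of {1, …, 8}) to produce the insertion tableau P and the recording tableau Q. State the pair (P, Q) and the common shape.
P = [1, 2, 6, 7] / [3, 5] / [4, 8];  Q = [1, 3, 4, 7] / [2, 5] / [6, 8];  common shape = (4, 2, 2)

Row-insert the values π_1, π_2, … into P one at a time, bumping the leftmost entry strictly greater than the inserted value down to the next row. The recording tableau Q records, in position (i, j), the step at which that cell was added to P.
  Insert 4 (step 1): P = [4];  Q = [1]
  Insert 3 (step 2): P = [3] / [4];  Q = [1] / [2]
  Insert 5 (step 3): P = [3, 5] / [4];  Q = [1, 3] / [2]
  Insert 8 (step 4): P = [3, 5, 8] / [4];  Q = [1, 3, 4] / [2]
  Insert 6 (step 5): P = [3, 5, 6] / [4, 8];  Q = [1, 3, 4] / [2, 5]
  Insert 1 (step 6): P = [1, 5, 6] / [3, 8] / [4];  Q = [1, 3, 4] / [2, 5] / [6]
  Insert 7 (step 7): P = [1, 5, 6, 7] / [3, 8] / [4];  Q = [1, 3, 4, 7] / [2, 5] / [6]
  Insert 2 (step 8): P = [1, 2, 6, 7] / [3, 5] / [4, 8];  Q = [1, 3, 4, 7] / [2, 5] / [6, 8]
Final shape: (4, 2, 2).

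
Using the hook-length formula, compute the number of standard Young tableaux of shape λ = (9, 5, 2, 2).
# SYT of shape (9, 5, 2, 2) = 1989000

Hook-length formula: f^λ = n! / Π hook(c), product over all cells c of the Young diagram. For λ = (9, 5, 2, 2), n = 18 boxes. Hook lengths by row (left-to-right, top-to-bottom): [12, 11, 8, 7, 6, 4, 3, 2, 1]; [7, 6, 3, 2, 1]; [3, 2]; [2, 1]. Product of hooks = 3218890752. So f^λ = 18! / 3218890752 = 6402373705728000 / 3218890752 = 1989000.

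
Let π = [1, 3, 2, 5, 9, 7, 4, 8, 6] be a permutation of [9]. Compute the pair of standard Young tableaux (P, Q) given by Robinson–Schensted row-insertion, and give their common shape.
P = [1, 2, 4, 6, 8] / [3, 5, 7] / [9];  Q = [1, 2, 4, 5, 8] / [3, 6, 9] / [7];  common shape = (5, 3, 1)

Row-insert the values π_1, π_2, … into P one at a time, bumping the leftmost entry strictly greater than the inserted value down to the next row. The recording tableau Q records, in position (i, j), the step at which that cell was added to P.
  Insert 1 (step 1): P = [1];  Q = [1]
  Insert 3 (step 2): P = [1, 3];  Q = [1, 2]
  Insert 2 (step 3): P = [1, 2] / [3];  Q = [1, 2] / [3]
  Insert 5 (step 4): P = [1, 2, 5] / [3];  Q = [1, 2, 4] / [3]
  Insert 9 (step 5): P = [1, 2, 5, 9] / [3];  Q = [1, 2, 4, 5] / [3]
  Insert 7 (step 6): P = [1, 2, 5, 7] / [3, 9];  Q = [1, 2, 4, 5] / [3, 6]
  Insert 4 (step 7): P = [1, 2, 4, 7] / [3, 5] / [9];  Q = [1, 2, 4, 5] / [3, 6] / [7]
  Insert 8 (step 8): P = [1, 2, 4, 7, 8] / [3, 5] / [9];  Q = [1, 2, 4, 5, 8] / [3, 6] / [7]
  Insert 6 (step 9): P = [1, 2, 4, 6, 8] / [3, 5, 7] / [9];  Q = [1, 2, 4, 5, 8] / [3, 6, 9] / [7]
Final shape: (5, 3, 1).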